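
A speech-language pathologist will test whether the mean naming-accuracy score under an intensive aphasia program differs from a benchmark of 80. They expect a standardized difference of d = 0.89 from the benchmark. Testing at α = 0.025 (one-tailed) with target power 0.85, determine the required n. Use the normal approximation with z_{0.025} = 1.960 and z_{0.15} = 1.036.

For a one-sample test: n = ((z_{α} + z_β) / d)².
z_{α} + z_β = 1.960 + 1.036 = 2.996.
n = (2.996 / 0.89)² = 3.366² = 11.33.
Round up.

n = 12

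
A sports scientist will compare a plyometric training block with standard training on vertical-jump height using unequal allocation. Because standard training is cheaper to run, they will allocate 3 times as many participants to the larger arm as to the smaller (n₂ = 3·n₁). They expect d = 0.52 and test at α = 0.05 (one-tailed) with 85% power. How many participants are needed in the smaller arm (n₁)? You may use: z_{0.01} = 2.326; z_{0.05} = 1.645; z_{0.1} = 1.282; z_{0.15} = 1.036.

With allocation ratio k = n₂/n₁ = 3, Var(x̄₁−x̄₂) = σ²(1/n₁ + 1/(k·n₁)) = σ²·(k+1)/(k·n₁).
So n₁ = (1 + 1/k)·((z_{α} + z_β)/d)² = 1.333 × (2.681/0.52)².
n₁ = 1.333 × 26.58 = 35.4.
Round up: n₁ = 36, giving n₂ = 3 × 36 = 108.

n₁ = 36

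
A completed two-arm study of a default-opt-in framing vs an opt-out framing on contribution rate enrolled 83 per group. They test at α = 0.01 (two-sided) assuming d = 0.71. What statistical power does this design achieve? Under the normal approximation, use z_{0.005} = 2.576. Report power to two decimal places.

power ≈ 0.98

For two equal groups, power = Φ(d·√(n/2) − z_{α/2}).
d·√(n/2) = 0.71 × √(83/2) = 0.71 × 6.442 = 4.574.
z_β = 4.574 − 2.576 = 1.998.
Power = Φ(1.998) = 0.977.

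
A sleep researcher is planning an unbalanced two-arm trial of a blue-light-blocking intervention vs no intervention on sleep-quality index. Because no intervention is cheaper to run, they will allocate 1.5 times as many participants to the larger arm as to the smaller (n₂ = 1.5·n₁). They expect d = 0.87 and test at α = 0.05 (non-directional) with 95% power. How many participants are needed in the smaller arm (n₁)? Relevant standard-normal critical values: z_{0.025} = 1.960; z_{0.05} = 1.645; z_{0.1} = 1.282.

With allocation ratio k = n₂/n₁ = 1.5, Var(x̄₁−x̄₂) = σ²(1/n₁ + 1/(k·n₁)) = σ²·(k+1)/(k·n₁).
So n₁ = (1 + 1/k)·((z_{α/2} + z_β)/d)² = 1.667 × (3.605/0.87)².
n₁ = 1.667 × 17.17 = 28.6.
Round up: n₁ = 29, giving n₂ = ⌈1.5 × 29⌉ = ⌈43.5⌉ = 44.

n₁ = 29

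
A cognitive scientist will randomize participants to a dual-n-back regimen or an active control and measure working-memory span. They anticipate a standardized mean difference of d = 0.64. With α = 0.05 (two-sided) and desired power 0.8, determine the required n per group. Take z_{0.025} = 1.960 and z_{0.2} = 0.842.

For two independent groups with equal n: n = 2·((z_{α/2} + z_β) / d)².
z_{α/2} + z_β = 1.960 + 0.842 = 2.802.
n = 2 × (2.802 / 0.64)² = 2 × 4.378² = 2 × 19.17 = 38.3.
Round up to the next whole participant.

n = 39 per group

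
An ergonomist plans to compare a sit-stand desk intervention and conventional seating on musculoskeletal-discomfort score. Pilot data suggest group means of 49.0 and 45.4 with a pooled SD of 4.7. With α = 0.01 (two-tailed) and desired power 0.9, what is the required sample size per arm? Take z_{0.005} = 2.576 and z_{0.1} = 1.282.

n = 51 per group

Cohen's d = |M₁ − M₂| / SD_pooled = |49.0 − 45.4| / 4.7 = 3.6 / 4.7 = 0.766.
For two independent groups with equal n: n = 2·((z_{α/2} + z_β) / d)².
z_{α/2} + z_β = 2.576 + 1.282 = 3.858.
n = 2 × (3.858 / 0.766)² = 2 × 5.037² = 2 × 25.37 = 50.7.
Round up to the next whole participant.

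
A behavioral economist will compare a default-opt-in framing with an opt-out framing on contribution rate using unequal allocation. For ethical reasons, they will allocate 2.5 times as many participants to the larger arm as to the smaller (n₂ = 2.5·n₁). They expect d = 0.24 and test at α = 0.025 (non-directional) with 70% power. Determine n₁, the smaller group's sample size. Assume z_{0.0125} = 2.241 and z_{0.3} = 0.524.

n₁ = 186

With allocation ratio k = n₂/n₁ = 2.5, Var(x̄₁−x̄₂) = σ²(1/n₁ + 1/(k·n₁)) = σ²·(k+1)/(k·n₁).
So n₁ = (1 + 1/k)·((z_{α/2} + z_β)/d)² = 1.400 × (2.765/0.24)².
n₁ = 1.400 × 132.73 = 185.8.
Round up: n₁ = 186, giving n₂ = 2.5 × 186 = 465.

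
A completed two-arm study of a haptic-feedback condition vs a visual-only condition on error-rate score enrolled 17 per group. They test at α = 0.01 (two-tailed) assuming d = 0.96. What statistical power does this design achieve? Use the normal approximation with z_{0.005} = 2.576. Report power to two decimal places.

For two equal groups, power = Φ(d·√(n/2) − z_{α/2}).
d·√(n/2) = 0.96 × √(17/2) = 0.96 × 2.915 = 2.799.
z_β = 2.799 − 2.576 = 0.223.
Power = Φ(0.223) = 0.588.

power ≈ 0.59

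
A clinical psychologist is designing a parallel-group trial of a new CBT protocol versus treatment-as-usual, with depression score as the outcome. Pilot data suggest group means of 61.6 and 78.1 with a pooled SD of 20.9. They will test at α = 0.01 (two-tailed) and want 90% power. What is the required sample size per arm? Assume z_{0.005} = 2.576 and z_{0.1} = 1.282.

Cohen's d = |M₁ − M₂| / SD_pooled = |61.6 − 78.1| / 20.9 = 16.5 / 20.9 = 0.789.
For two independent groups with equal n: n = 2·((z_{α/2} + z_β) / d)².
z_{α/2} + z_β = 2.576 + 1.282 = 3.858.
n = 2 × (3.858 / 0.789)² = 2 × 4.890² = 2 × 23.91 = 47.8.
Round up to the next whole participant.

n = 48 per group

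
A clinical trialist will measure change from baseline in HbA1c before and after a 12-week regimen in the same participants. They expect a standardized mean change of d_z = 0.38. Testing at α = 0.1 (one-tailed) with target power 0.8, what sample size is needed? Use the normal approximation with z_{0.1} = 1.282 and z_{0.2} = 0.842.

n = 32 pairs

For a paired (one-sample on differences) test: n = ((z_{α} + z_β) / d)².
z_{α} + z_β = 1.282 + 0.842 = 2.124.
n = (2.124 / 0.38)² = 5.589² = 31.24.
Round up.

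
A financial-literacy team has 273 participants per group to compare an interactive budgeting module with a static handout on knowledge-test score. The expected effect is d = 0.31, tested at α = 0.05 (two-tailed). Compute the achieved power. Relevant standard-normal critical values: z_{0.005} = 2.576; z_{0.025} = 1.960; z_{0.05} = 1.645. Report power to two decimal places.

power ≈ 0.95

For two equal groups, power = Φ(d·√(n/2) − z_{α/2}).
d·√(n/2) = 0.31 × √(273/2) = 0.31 × 11.683 = 3.622.
z_β = 3.622 − 1.960 = 1.662.
Power = Φ(1.662) = 0.952.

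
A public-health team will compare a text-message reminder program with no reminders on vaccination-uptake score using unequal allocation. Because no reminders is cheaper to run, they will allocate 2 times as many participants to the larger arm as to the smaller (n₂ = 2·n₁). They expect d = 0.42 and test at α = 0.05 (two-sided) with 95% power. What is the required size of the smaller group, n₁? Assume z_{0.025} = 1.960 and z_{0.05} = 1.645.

With allocation ratio k = n₂/n₁ = 2, Var(x̄₁−x̄₂) = σ²(1/n₁ + 1/(k·n₁)) = σ²·(k+1)/(k·n₁).
So n₁ = (1 + 1/k)·((z_{α/2} + z_β)/d)² = 1.500 × (3.605/0.42)².
n₁ = 1.500 × 73.67 = 110.5.
Round up: n₁ = 111, giving n₂ = 2 × 111 = 222.

n₁ = 111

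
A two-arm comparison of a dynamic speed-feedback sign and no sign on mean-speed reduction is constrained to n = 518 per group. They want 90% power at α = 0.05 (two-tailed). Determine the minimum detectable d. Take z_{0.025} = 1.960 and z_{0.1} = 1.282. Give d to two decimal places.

For two independent groups of n = 518 each: d_min = (z_{α/2} + z_β)·√(2/n).
z-sum = 1.960 + 1.282 = 3.242.
d_min = 3.242 × √(2/518) = 3.242 × 0.0621 = 0.201.

d_min ≈ 0.20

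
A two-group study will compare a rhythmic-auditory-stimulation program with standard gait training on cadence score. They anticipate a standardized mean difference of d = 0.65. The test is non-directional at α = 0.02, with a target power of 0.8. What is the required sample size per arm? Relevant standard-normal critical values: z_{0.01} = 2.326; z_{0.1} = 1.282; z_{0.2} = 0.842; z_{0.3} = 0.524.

For two independent groups with equal n: n = 2·((z_{α/2} + z_β) / d)².
z_{α/2} + z_β = 2.326 + 0.842 = 3.168.
n = 2 × (3.168 / 0.65)² = 2 × 4.874² = 2 × 23.75 = 47.5.
Round up to the next whole participant.

n = 48 per group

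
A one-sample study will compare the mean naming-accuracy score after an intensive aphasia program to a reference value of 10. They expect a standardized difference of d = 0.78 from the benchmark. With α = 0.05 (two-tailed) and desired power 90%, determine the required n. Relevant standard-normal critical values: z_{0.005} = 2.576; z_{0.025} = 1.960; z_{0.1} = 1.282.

n = 18

For a one-sample test: n = ((z_{α/2} + z_β) / d)².
z_{α/2} + z_β = 1.960 + 1.282 = 3.242.
n = (3.242 / 0.78)² = 4.156² = 17.28.
Round up.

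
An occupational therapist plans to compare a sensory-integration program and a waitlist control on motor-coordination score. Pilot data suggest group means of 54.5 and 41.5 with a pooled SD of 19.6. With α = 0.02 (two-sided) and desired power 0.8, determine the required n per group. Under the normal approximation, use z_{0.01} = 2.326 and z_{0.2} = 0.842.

Cohen's d = |M₁ − M₂| / SD_pooled = |54.5 − 41.5| / 19.6 = 13.0 / 19.6 = 0.663.
For two independent groups with equal n: n = 2·((z_{α/2} + z_β) / d)².
z_{α/2} + z_β = 2.326 + 0.842 = 3.168.
n = 2 × (3.168 / 0.663)² = 2 × 4.778² = 2 × 22.83 = 45.7.
Round up to the next whole participant.

n = 46 per group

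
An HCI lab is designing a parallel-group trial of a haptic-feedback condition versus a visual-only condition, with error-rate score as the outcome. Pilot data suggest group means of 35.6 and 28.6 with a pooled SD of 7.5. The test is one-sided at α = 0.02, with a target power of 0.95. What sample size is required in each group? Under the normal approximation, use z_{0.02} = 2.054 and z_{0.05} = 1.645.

Cohen's d = |M₁ − M₂| / SD_pooled = |35.6 − 28.6| / 7.5 = 7.0 / 7.5 = 0.933.
For two independent groups with equal n: n = 2·((z_{α} + z_β) / d)².
z_{α} + z_β = 2.054 + 1.645 = 3.699.
n = 2 × (3.699 / 0.933)² = 2 × 3.965² = 2 × 15.72 = 31.4.
Round up to the next whole participant.

n = 32 per group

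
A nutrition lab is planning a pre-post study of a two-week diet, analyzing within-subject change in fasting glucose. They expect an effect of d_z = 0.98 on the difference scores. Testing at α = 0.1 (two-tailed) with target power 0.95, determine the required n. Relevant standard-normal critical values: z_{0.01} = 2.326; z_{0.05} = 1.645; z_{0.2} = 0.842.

For a paired (one-sample on differences) test: n = ((z_{α/2} + z_β) / d)².
z_{α/2} + z_β = 1.645 + 1.645 = 3.290.
n = (3.290 / 0.98)² = 3.357² = 11.27.
Round up.

n = 12 pairs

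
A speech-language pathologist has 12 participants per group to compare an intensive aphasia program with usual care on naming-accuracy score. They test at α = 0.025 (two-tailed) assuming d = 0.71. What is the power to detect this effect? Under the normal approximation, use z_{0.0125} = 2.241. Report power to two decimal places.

For two equal groups, power = Φ(d·√(n/2) − z_{α/2}).
d·√(n/2) = 0.71 × √(12/2) = 0.71 × 2.449 = 1.739.
z_β = 1.739 − 2.241 = -0.502.
Power = Φ(-0.502) = 0.308.

power ≈ 0.31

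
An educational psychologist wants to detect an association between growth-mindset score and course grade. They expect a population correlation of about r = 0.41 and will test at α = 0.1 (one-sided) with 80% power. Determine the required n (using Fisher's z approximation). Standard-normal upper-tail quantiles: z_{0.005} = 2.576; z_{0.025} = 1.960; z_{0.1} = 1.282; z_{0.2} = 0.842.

n = 27

Fisher's z: C = ½·ln((1+r)/(1−r)) = ½·ln(2.3898) = 0.4356.
n = ((z_{α} + z_β)/C)² + 3.
(1.282 + 0.842) / 0.4356 = 2.124 / 0.4356 = 4.876.
n = 4.876² + 3 = 23.78 + 3 = 26.8.
Round up.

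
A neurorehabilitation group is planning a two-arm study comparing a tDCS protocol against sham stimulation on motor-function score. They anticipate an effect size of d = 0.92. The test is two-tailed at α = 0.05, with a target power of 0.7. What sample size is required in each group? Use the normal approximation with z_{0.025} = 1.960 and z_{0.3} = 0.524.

n = 15 per group

For two independent groups with equal n: n = 2·((z_{α/2} + z_β) / d)².
z_{α/2} + z_β = 1.960 + 0.524 = 2.484.
n = 2 × (2.484 / 0.92)² = 2 × 2.700² = 2 × 7.29 = 14.6.
Round up to the next whole participant.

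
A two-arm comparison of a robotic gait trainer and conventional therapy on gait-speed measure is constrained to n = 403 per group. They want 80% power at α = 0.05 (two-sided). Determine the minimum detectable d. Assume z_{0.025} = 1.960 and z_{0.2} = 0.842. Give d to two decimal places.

For two independent groups of n = 403 each: d_min = (z_{α/2} + z_β)·√(2/n).
z-sum = 1.960 + 0.842 = 2.802.
d_min = 2.802 × √(2/403) = 2.802 × 0.0704 = 0.197.

d_min ≈ 0.20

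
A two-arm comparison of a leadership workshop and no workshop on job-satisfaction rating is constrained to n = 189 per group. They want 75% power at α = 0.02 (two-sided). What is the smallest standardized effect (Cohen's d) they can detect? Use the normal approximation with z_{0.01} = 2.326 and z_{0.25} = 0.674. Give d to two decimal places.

d_min ≈ 0.31

For two independent groups of n = 189 each: d_min = (z_{α/2} + z_β)·√(2/n).
z-sum = 2.326 + 0.674 = 3.000.
d_min = 3.000 × √(2/189) = 3.000 × 0.1029 = 0.309.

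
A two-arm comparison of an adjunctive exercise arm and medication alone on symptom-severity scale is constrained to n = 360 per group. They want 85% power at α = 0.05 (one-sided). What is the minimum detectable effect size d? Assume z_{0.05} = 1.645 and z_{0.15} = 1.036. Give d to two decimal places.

d_min ≈ 0.20

For two independent groups of n = 360 each: d_min = (z_{α} + z_β)·√(2/n).
z-sum = 1.645 + 1.036 = 2.681.
d_min = 2.681 × √(2/360) = 2.681 × 0.0745 = 0.200.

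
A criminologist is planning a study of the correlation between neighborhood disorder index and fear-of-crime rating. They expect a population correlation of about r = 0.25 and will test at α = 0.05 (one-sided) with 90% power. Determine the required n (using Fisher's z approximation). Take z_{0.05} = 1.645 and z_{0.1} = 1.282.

n = 135

Fisher's z: C = ½·ln((1+r)/(1−r)) = ½·ln(1.6667) = 0.2554.
n = ((z_{α} + z_β)/C)² + 3.
(1.645 + 1.282) / 0.2554 = 2.927 / 0.2554 = 11.460.
n = 11.460² + 3 = 131.34 + 3 = 134.3.
Round up.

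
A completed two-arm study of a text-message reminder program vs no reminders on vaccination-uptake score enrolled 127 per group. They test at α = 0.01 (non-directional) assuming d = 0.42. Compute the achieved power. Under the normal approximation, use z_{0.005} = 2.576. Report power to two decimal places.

For two equal groups, power = Φ(d·√(n/2) − z_{α/2}).
d·√(n/2) = 0.42 × √(127/2) = 0.42 × 7.969 = 3.347.
z_β = 3.347 − 2.576 = 0.771.
Power = Φ(0.771) = 0.780.

power ≈ 0.78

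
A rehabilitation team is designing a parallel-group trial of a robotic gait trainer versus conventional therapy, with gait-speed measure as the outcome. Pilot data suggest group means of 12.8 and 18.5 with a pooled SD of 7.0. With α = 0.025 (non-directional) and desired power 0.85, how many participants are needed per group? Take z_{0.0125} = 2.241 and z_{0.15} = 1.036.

n = 33 per group

Cohen's d = |M₁ − M₂| / SD_pooled = |12.8 − 18.5| / 7.0 = 5.7 / 7.0 = 0.814.
For two independent groups with equal n: n = 2·((z_{α/2} + z_β) / d)².
z_{α/2} + z_β = 2.241 + 1.036 = 3.277.
n = 2 × (3.277 / 0.814)² = 2 × 4.026² = 2 × 16.21 = 32.4.
Round up to the next whole participant.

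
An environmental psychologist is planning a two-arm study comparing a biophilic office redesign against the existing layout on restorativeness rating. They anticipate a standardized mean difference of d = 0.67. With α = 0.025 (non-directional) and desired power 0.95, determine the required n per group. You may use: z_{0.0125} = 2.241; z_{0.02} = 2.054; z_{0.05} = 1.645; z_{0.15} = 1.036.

n = 68 per group

For two independent groups with equal n: n = 2·((z_{α/2} + z_β) / d)².
z_{α/2} + z_β = 2.241 + 1.645 = 3.886.
n = 2 × (3.886 / 0.67)² = 2 × 5.800² = 2 × 33.64 = 67.3.
Round up to the next whole participant.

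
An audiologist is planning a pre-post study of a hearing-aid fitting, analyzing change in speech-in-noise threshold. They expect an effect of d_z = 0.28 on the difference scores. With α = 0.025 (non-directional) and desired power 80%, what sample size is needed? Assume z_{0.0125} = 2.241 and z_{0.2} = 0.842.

n = 122 pairs

For a paired (one-sample on differences) test: n = ((z_{α/2} + z_β) / d)².
z_{α/2} + z_β = 2.241 + 0.842 = 3.083.
n = (3.083 / 0.28)² = 11.011² = 121.24.
Round up.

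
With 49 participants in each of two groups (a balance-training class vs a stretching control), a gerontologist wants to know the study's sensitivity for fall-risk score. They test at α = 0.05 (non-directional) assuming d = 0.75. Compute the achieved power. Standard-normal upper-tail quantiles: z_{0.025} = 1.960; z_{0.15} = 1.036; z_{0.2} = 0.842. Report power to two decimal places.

power ≈ 0.96

For two equal groups, power = Φ(d·√(n/2) − z_{α/2}).
d·√(n/2) = 0.75 × √(49/2) = 0.75 × 4.950 = 3.712.
z_β = 3.712 − 1.960 = 1.752.
Power = Φ(1.752) = 0.960.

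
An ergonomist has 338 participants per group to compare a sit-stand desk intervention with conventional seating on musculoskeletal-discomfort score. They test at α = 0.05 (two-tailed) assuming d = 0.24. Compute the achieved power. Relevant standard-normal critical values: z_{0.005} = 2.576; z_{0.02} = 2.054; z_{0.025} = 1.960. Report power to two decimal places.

power ≈ 0.88

For two equal groups, power = Φ(d·√(n/2) − z_{α/2}).
d·√(n/2) = 0.24 × √(338/2) = 0.24 × 13.000 = 3.120.
z_β = 3.120 − 1.960 = 1.160.
Power = Φ(1.160) = 0.877.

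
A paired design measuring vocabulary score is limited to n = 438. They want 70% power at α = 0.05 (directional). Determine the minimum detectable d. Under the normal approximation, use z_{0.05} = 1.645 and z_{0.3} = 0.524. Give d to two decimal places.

For a single sample (or paired design) of n = 438: d_min = (z_{α} + z_β)/√n.
z-sum = 1.645 + 0.524 = 2.169.
d_min = 2.169 / √438 = 2.169 / 20.928 = 0.104.

d_min ≈ 0.10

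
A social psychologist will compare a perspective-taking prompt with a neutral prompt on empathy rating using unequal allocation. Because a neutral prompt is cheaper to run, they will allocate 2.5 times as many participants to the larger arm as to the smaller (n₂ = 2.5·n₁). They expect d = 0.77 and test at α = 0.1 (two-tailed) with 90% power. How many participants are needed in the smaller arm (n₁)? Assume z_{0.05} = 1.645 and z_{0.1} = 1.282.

n₁ = 21

With allocation ratio k = n₂/n₁ = 2.5, Var(x̄₁−x̄₂) = σ²(1/n₁ + 1/(k·n₁)) = σ²·(k+1)/(k·n₁).
So n₁ = (1 + 1/k)·((z_{α/2} + z_β)/d)² = 1.400 × (2.927/0.77)².
n₁ = 1.400 × 14.45 = 20.2.
Round up: n₁ = 21, giving n₂ = ⌈2.5 × 21⌉ = ⌈52.5⌉ = 53.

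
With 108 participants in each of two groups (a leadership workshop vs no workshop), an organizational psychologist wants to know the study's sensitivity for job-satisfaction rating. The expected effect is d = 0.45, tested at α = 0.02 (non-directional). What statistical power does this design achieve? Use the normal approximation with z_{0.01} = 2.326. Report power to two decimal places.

power ≈ 0.84

For two equal groups, power = Φ(d·√(n/2) − z_{α/2}).
d·√(n/2) = 0.45 × √(108/2) = 0.45 × 7.348 = 3.307.
z_β = 3.307 − 2.326 = 0.981.
Power = Φ(0.981) = 0.837.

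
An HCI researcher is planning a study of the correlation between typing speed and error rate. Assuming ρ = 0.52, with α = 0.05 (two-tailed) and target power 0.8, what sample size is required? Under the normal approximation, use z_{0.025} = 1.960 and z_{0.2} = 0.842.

n = 27

Fisher's z: C = ½·ln((1+r)/(1−r)) = ½·ln(3.1667) = 0.5763.
n = ((z_{α/2} + z_β)/C)² + 3.
(1.960 + 0.842) / 0.5763 = 2.802 / 0.5763 = 4.862.
n = 4.862² + 3 = 23.64 + 3 = 26.6.
Round up.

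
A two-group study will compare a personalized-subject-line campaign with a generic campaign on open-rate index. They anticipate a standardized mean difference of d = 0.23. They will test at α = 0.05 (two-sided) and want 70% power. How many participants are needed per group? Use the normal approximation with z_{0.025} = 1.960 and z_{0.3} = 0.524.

n = 234 per group

For two independent groups with equal n: n = 2·((z_{α/2} + z_β) / d)².
z_{α/2} + z_β = 1.960 + 0.524 = 2.484.
n = 2 × (2.484 / 0.23)² = 2 × 10.800² = 2 × 116.64 = 233.3.
Round up to the next whole participant.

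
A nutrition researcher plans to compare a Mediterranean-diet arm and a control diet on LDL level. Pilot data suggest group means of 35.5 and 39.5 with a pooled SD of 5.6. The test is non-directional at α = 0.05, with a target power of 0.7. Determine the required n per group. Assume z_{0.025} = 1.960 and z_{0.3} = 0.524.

n = 25 per group

Cohen's d = |M₁ − M₂| / SD_pooled = |35.5 − 39.5| / 5.6 = 4.0 / 5.6 = 0.714.
For two independent groups with equal n: n = 2·((z_{α/2} + z_β) / d)².
z_{α/2} + z_β = 1.960 + 0.524 = 2.484.
n = 2 × (2.484 / 0.714)² = 2 × 3.479² = 2 × 12.10 = 24.2.
Round up to the next whole participant.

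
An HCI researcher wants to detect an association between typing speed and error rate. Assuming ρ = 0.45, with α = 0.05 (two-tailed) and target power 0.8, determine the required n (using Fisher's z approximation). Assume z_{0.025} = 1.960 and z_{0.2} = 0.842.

Fisher's z: C = ½·ln((1+r)/(1−r)) = ½·ln(2.6364) = 0.4847.
n = ((z_{α/2} + z_β)/C)² + 3.
(1.960 + 0.842) / 0.4847 = 2.802 / 0.4847 = 5.781.
n = 5.781² + 3 = 33.42 + 3 = 36.4.
Round up.

n = 37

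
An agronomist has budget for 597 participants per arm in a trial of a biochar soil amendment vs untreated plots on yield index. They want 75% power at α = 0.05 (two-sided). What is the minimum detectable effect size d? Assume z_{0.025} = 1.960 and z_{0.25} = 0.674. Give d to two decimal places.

For two independent groups of n = 597 each: d_min = (z_{α/2} + z_β)·√(2/n).
z-sum = 1.960 + 0.674 = 2.634.
d_min = 2.634 × √(2/597) = 2.634 × 0.0579 = 0.152.

d_min ≈ 0.15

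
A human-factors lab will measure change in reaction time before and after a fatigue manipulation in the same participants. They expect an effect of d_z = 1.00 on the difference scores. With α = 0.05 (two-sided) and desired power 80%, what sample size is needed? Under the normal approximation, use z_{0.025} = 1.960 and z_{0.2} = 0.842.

n = 8 pairs

For a paired (one-sample on differences) test: n = ((z_{α/2} + z_β) / d)².
z_{α/2} + z_β = 1.960 + 0.842 = 2.802.
n = (2.802 / 1.00)² = 2.802² = 7.85.
Round up.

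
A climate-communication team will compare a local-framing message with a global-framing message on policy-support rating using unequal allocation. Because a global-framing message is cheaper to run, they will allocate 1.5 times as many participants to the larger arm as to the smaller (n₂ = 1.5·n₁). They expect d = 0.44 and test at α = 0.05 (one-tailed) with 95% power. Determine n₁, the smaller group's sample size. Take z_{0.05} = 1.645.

With allocation ratio k = n₂/n₁ = 1.5, Var(x̄₁−x̄₂) = σ²(1/n₁ + 1/(k·n₁)) = σ²·(k+1)/(k·n₁).
So n₁ = (1 + 1/k)·((z_{α} + z_β)/d)² = 1.667 × (3.290/0.44)².
n₁ = 1.667 × 55.91 = 93.2.
Round up: n₁ = 94, giving n₂ = 1.5 × 94 = 141.

n₁ = 94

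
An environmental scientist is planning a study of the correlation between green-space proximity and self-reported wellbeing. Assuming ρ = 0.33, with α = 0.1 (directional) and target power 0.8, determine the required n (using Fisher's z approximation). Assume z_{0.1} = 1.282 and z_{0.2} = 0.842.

Fisher's z: C = ½·ln((1+r)/(1−r)) = ½·ln(1.9851) = 0.3428.
n = ((z_{α} + z_β)/C)² + 3.
(1.282 + 0.842) / 0.3428 = 2.124 / 0.3428 = 6.196.
n = 6.196² + 3 = 38.39 + 3 = 41.4.
Round up.

n = 42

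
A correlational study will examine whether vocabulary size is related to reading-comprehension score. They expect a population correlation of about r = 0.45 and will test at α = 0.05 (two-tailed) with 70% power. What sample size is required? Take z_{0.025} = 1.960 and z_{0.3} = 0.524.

Fisher's z: C = ½·ln((1+r)/(1−r)) = ½·ln(2.6364) = 0.4847.
n = ((z_{α/2} + z_β)/C)² + 3.
(1.960 + 0.524) / 0.4847 = 2.484 / 0.4847 = 5.125.
n = 5.125² + 3 = 26.26 + 3 = 29.3.
Round up.

n = 30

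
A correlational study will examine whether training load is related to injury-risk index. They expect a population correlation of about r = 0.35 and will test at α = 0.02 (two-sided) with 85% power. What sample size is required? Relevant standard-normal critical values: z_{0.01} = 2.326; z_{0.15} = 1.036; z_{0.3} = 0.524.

Fisher's z: C = ½·ln((1+r)/(1−r)) = ½·ln(2.0769) = 0.3654.
n = ((z_{α/2} + z_β)/C)² + 3.
(2.326 + 1.036) / 0.3654 = 3.362 / 0.3654 = 9.201.
n = 9.201² + 3 = 84.66 + 3 = 87.7.
Round up.

n = 88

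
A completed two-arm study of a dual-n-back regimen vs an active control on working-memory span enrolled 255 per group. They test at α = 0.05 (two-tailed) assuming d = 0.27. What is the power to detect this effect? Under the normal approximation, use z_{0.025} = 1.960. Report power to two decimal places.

power ≈ 0.86

For two equal groups, power = Φ(d·√(n/2) − z_{α/2}).
d·√(n/2) = 0.27 × √(255/2) = 0.27 × 11.292 = 3.049.
z_β = 3.049 − 1.960 = 1.089.
Power = Φ(1.089) = 0.862.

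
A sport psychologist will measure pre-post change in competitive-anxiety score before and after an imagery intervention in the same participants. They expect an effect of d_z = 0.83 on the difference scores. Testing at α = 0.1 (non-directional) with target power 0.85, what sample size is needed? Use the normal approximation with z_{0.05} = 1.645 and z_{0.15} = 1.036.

n = 11 pairs

For a paired (one-sample on differences) test: n = ((z_{α/2} + z_β) / d)².
z_{α/2} + z_β = 1.645 + 1.036 = 2.681.
n = (2.681 / 0.83)² = 3.230² = 10.43.
Round up.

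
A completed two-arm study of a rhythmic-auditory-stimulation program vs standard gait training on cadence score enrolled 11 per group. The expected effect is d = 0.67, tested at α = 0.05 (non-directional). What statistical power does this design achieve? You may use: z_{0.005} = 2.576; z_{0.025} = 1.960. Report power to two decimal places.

For two equal groups, power = Φ(d·√(n/2) − z_{α/2}).
d·√(n/2) = 0.67 × √(11/2) = 0.67 × 2.345 = 1.571.
z_β = 1.571 − 1.960 = -0.389.
Power = Φ(-0.389) = 0.349.

power ≈ 0.35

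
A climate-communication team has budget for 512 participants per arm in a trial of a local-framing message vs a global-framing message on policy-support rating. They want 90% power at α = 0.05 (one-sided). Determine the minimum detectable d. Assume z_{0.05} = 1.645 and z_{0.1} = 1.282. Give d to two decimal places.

d_min ≈ 0.18

For two independent groups of n = 512 each: d_min = (z_{α} + z_β)·√(2/n).
z-sum = 1.645 + 1.282 = 2.927.
d_min = 2.927 × √(2/512) = 2.927 × 0.0625 = 0.183.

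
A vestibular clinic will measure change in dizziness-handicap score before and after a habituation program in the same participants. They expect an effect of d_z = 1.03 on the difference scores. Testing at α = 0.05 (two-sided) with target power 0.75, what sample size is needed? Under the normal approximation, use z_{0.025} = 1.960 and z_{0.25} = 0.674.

n = 7 pairs

For a paired (one-sample on differences) test: n = ((z_{α/2} + z_β) / d)².
z_{α/2} + z_β = 1.960 + 0.674 = 2.634.
n = (2.634 / 1.03)² = 2.557² = 6.54.
Round up.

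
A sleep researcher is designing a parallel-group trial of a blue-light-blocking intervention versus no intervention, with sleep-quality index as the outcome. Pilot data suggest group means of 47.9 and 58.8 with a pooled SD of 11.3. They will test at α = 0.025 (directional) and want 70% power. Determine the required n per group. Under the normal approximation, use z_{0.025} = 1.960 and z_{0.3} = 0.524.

n = 14 per group

Cohen's d = |M₁ − M₂| / SD_pooled = |47.9 − 58.8| / 11.3 = 10.9 / 11.3 = 0.965.
For two independent groups with equal n: n = 2·((z_{α} + z_β) / d)².
z_{α} + z_β = 1.960 + 0.524 = 2.484.
n = 2 × (2.484 / 0.965)² = 2 × 2.574² = 2 × 6.63 = 13.3.
Round up to the next whole participant.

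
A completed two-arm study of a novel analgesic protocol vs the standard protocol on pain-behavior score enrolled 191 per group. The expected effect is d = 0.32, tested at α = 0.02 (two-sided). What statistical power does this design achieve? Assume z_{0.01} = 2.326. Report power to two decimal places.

For two equal groups, power = Φ(d·√(n/2) − z_{α/2}).
d·√(n/2) = 0.32 × √(191/2) = 0.32 × 9.772 = 3.127.
z_β = 3.127 − 2.326 = 0.801.
Power = Φ(0.801) = 0.788.

power ≈ 0.79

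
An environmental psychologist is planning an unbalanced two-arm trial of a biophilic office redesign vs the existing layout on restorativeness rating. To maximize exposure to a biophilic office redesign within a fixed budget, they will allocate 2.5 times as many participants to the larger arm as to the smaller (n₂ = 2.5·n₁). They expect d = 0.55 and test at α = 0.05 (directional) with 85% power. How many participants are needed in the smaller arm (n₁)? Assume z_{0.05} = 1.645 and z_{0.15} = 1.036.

n₁ = 34

With allocation ratio k = n₂/n₁ = 2.5, Var(x̄₁−x̄₂) = σ²(1/n₁ + 1/(k·n₁)) = σ²·(k+1)/(k·n₁).
So n₁ = (1 + 1/k)·((z_{α} + z_β)/d)² = 1.400 × (2.681/0.55)².
n₁ = 1.400 × 23.76 = 33.3.
Round up: n₁ = 34, giving n₂ = 2.5 × 34 = 85.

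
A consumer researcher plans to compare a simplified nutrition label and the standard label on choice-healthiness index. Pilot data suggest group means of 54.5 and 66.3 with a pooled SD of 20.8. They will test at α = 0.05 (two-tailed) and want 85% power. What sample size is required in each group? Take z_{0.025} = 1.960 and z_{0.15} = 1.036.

Cohen's d = |M₁ − M₂| / SD_pooled = |54.5 − 66.3| / 20.8 = 11.8 / 20.8 = 0.567.
For two independent groups with equal n: n = 2·((z_{α/2} + z_β) / d)².
z_{α/2} + z_β = 1.960 + 1.036 = 2.996.
n = 2 × (2.996 / 0.567)² = 2 × 5.284² = 2 × 27.92 = 55.8.
Round up to the next whole participant.

n = 56 per group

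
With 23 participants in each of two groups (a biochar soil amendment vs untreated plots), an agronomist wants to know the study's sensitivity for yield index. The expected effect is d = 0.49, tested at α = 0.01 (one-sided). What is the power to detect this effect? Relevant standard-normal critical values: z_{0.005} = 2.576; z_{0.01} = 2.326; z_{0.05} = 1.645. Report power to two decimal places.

power ≈ 0.25

For two equal groups, power = Φ(d·√(n/2) − z_{α}).
d·√(n/2) = 0.49 × √(23/2) = 0.49 × 3.391 = 1.662.
z_β = 1.662 − 2.326 = -0.664.
Power = Φ(-0.664) = 0.253.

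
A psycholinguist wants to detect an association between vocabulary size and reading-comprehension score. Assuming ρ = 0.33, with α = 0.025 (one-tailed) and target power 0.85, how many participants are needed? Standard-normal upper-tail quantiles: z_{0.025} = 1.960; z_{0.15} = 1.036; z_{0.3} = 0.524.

n = 80

Fisher's z: C = ½·ln((1+r)/(1−r)) = ½·ln(1.9851) = 0.3428.
n = ((z_{α} + z_β)/C)² + 3.
(1.960 + 1.036) / 0.3428 = 2.996 / 0.3428 = 8.740.
n = 8.740² + 3 = 76.38 + 3 = 79.4.
Round up.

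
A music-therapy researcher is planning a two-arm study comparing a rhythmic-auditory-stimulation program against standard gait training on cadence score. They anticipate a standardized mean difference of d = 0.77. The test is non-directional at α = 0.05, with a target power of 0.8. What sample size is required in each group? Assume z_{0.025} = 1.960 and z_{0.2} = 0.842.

n = 27 per group

For two independent groups with equal n: n = 2·((z_{α/2} + z_β) / d)².
z_{α/2} + z_β = 1.960 + 0.842 = 2.802.
n = 2 × (2.802 / 0.77)² = 2 × 3.639² = 2 × 13.24 = 26.5.
Round up to the next whole participant.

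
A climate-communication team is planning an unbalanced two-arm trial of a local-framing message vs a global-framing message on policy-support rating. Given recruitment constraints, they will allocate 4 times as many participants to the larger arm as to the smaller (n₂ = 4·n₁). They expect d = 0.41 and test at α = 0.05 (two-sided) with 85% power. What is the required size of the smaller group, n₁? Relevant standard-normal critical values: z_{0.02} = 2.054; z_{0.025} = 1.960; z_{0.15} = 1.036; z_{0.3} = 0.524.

With allocation ratio k = n₂/n₁ = 4, Var(x̄₁−x̄₂) = σ²(1/n₁ + 1/(k·n₁)) = σ²·(k+1)/(k·n₁).
So n₁ = (1 + 1/k)·((z_{α/2} + z_β)/d)² = 1.250 × (2.996/0.41)².
n₁ = 1.250 × 53.40 = 66.7.
Round up: n₁ = 67, giving n₂ = 4 × 67 = 268.

n₁ = 67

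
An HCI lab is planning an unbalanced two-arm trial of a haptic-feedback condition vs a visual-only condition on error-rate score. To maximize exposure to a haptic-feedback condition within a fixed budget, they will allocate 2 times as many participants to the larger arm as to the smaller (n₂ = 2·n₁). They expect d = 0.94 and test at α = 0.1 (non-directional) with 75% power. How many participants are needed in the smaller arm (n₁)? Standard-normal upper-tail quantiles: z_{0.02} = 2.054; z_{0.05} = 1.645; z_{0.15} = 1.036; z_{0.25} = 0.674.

With allocation ratio k = n₂/n₁ = 2, Var(x̄₁−x̄₂) = σ²(1/n₁ + 1/(k·n₁)) = σ²·(k+1)/(k·n₁).
So n₁ = (1 + 1/k)·((z_{α/2} + z_β)/d)² = 1.500 × (2.319/0.94)².
n₁ = 1.500 × 6.09 = 9.1.
Round up: n₁ = 10, giving n₂ = 2 × 10 = 20.

n₁ = 10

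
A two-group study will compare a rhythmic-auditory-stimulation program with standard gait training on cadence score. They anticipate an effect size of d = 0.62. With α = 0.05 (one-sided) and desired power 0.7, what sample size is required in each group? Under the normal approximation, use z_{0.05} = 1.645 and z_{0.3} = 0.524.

n = 25 per group

For two independent groups with equal n: n = 2·((z_{α} + z_β) / d)².
z_{α} + z_β = 1.645 + 0.524 = 2.169.
n = 2 × (2.169 / 0.62)² = 2 × 3.498² = 2 × 12.24 = 24.5.
Round up to the next whole participant.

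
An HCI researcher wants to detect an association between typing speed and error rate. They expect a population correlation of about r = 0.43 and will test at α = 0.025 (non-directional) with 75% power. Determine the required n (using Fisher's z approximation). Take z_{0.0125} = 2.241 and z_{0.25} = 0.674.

Fisher's z: C = ½·ln((1+r)/(1−r)) = ½·ln(2.5088) = 0.4599.
n = ((z_{α/2} + z_β)/C)² + 3.
(2.241 + 0.674) / 0.4599 = 2.915 / 0.4599 = 6.338.
n = 6.338² + 3 = 40.17 + 3 = 43.2.
Round up.

n = 44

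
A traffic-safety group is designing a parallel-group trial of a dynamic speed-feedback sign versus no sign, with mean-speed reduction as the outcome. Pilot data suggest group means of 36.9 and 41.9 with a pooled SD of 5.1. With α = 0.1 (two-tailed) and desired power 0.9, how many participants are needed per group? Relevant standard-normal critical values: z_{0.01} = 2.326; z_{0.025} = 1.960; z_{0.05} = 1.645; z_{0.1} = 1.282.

n = 18 per group

Cohen's d = |M₁ − M₂| / SD_pooled = |36.9 − 41.9| / 5.1 = 5.0 / 5.1 = 0.980.
For two independent groups with equal n: n = 2·((z_{α/2} + z_β) / d)².
z_{α/2} + z_β = 1.645 + 1.282 = 2.927.
n = 2 × (2.927 / 0.980)² = 2 × 2.987² = 2 × 8.92 = 17.8.
Round up to the next whole participant.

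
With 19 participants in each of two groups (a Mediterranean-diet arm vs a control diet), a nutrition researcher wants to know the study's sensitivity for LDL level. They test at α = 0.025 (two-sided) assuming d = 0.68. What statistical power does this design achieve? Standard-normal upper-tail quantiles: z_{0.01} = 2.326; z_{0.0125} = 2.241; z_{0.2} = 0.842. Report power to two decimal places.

For two equal groups, power = Φ(d·√(n/2) − z_{α/2}).
d·√(n/2) = 0.68 × √(19/2) = 0.68 × 3.082 = 2.096.
z_β = 2.096 − 2.241 = -0.145.
Power = Φ(-0.145) = 0.442.

power ≈ 0.44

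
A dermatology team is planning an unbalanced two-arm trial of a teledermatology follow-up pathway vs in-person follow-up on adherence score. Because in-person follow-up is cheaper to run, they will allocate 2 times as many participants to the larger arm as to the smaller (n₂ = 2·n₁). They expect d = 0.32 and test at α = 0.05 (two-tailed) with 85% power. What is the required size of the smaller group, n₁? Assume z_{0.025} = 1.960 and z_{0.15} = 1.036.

n₁ = 132

With allocation ratio k = n₂/n₁ = 2, Var(x̄₁−x̄₂) = σ²(1/n₁ + 1/(k·n₁)) = σ²·(k+1)/(k·n₁).
So n₁ = (1 + 1/k)·((z_{α/2} + z_β)/d)² = 1.500 × (2.996/0.32)².
n₁ = 1.500 × 87.66 = 131.5.
Round up: n₁ = 132, giving n₂ = 2 × 132 = 264.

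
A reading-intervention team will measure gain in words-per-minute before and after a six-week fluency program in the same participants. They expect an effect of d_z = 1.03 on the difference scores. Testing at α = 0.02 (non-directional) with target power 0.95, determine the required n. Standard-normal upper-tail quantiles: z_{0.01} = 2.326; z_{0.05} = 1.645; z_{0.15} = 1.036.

For a paired (one-sample on differences) test: n = ((z_{α/2} + z_β) / d)².
z_{α/2} + z_β = 2.326 + 1.645 = 3.971.
n = (3.971 / 1.03)² = 3.855² = 14.86.
Round up.

n = 15 pairs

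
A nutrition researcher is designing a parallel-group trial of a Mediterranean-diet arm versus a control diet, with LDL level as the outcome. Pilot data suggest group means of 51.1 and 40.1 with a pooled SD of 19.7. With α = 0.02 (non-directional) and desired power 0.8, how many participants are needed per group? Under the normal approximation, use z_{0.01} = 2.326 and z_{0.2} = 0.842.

n = 65 per group

Cohen's d = |M₁ − M₂| / SD_pooled = |51.1 − 40.1| / 19.7 = 11.0 / 19.7 = 0.558.
For two independent groups with equal n: n = 2·((z_{α/2} + z_β) / d)².
z_{α/2} + z_β = 2.326 + 0.842 = 3.168.
n = 2 × (3.168 / 0.558)² = 2 × 5.677² = 2 × 32.23 = 64.5.
Round up to the next whole participant.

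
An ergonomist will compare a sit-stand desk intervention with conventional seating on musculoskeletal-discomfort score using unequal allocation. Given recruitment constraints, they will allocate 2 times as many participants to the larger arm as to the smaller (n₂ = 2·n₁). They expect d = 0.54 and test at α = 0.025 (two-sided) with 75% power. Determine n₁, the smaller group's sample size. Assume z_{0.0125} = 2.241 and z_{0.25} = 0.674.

With allocation ratio k = n₂/n₁ = 2, Var(x̄₁−x̄₂) = σ²(1/n₁ + 1/(k·n₁)) = σ²·(k+1)/(k·n₁).
So n₁ = (1 + 1/k)·((z_{α/2} + z_β)/d)² = 1.500 × (2.915/0.54)².
n₁ = 1.500 × 29.14 = 43.7.
Round up: n₁ = 44, giving n₂ = 2 × 44 = 88.

n₁ = 44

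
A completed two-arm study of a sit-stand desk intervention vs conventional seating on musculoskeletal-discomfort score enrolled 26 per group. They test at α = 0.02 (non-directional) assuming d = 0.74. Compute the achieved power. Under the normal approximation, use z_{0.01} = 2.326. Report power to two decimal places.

For two equal groups, power = Φ(d·√(n/2) − z_{α/2}).
d·√(n/2) = 0.74 × √(26/2) = 0.74 × 3.606 = 2.668.
z_β = 2.668 − 2.326 = 0.342.
Power = Φ(0.342) = 0.634.

power ≈ 0.63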